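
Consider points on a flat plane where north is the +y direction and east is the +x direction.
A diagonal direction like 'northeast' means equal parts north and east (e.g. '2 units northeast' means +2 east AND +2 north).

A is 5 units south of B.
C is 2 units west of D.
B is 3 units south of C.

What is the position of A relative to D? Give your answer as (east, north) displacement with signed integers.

Place D at the origin (east=0, north=0).
  C is 2 units west of D: delta (east=-2, north=+0); C at (east=-2, north=0).
  B is 3 units south of C: delta (east=+0, north=-3); B at (east=-2, north=-3).
  A is 5 units south of B: delta (east=+0, north=-5); A at (east=-2, north=-8).
Therefore A relative to D: (east=-2, north=-8).

Answer: A is at (east=-2, north=-8) relative to D.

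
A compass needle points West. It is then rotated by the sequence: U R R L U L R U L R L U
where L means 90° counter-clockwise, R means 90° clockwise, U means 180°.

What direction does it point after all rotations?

Start: West
  U (U-turn (180°)) -> East
  R (right (90° clockwise)) -> South
  R (right (90° clockwise)) -> West
  L (left (90° counter-clockwise)) -> South
  U (U-turn (180°)) -> North
  L (left (90° counter-clockwise)) -> West
  R (right (90° clockwise)) -> North
  U (U-turn (180°)) -> South
  L (left (90° counter-clockwise)) -> East
  R (right (90° clockwise)) -> South
  L (left (90° counter-clockwise)) -> East
  U (U-turn (180°)) -> West
Final: West

Answer: Final heading: West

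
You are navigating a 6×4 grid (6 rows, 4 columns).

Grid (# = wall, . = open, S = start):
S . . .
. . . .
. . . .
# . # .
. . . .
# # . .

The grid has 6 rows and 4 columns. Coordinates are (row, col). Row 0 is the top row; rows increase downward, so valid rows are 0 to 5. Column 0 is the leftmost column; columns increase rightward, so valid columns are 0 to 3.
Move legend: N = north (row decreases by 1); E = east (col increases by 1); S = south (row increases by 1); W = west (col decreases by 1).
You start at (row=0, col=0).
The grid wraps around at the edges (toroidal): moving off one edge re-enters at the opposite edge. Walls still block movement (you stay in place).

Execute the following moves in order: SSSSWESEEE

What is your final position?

Start: (row=0, col=0)
  S (south): (row=0, col=0) -> (row=1, col=0)
  S (south): (row=1, col=0) -> (row=2, col=0)
  S (south): blocked, stay at (row=2, col=0)
  S (south): blocked, stay at (row=2, col=0)
  W (west): (row=2, col=0) -> (row=2, col=3)
  E (east): (row=2, col=3) -> (row=2, col=0)
  S (south): blocked, stay at (row=2, col=0)
  E (east): (row=2, col=0) -> (row=2, col=1)
  E (east): (row=2, col=1) -> (row=2, col=2)
  E (east): (row=2, col=2) -> (row=2, col=3)
Final: (row=2, col=3)

Answer: Final position: (row=2, col=3)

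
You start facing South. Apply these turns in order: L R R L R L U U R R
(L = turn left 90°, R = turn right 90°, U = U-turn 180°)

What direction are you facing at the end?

Answer: Final heading: North

Derivation:
Start: South
  L (left (90° counter-clockwise)) -> East
  R (right (90° clockwise)) -> South
  R (right (90° clockwise)) -> West
  L (left (90° counter-clockwise)) -> South
  R (right (90° clockwise)) -> West
  L (left (90° counter-clockwise)) -> South
  U (U-turn (180°)) -> North
  U (U-turn (180°)) -> South
  R (right (90° clockwise)) -> West
  R (right (90° clockwise)) -> North
Final: North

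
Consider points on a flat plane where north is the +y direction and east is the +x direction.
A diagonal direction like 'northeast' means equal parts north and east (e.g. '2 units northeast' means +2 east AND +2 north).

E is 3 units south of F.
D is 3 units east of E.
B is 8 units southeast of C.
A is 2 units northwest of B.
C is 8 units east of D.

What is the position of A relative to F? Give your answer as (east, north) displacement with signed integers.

Place F at the origin (east=0, north=0).
  E is 3 units south of F: delta (east=+0, north=-3); E at (east=0, north=-3).
  D is 3 units east of E: delta (east=+3, north=+0); D at (east=3, north=-3).
  C is 8 units east of D: delta (east=+8, north=+0); C at (east=11, north=-3).
  B is 8 units southeast of C: delta (east=+8, north=-8); B at (east=19, north=-11).
  A is 2 units northwest of B: delta (east=-2, north=+2); A at (east=17, north=-9).
Therefore A relative to F: (east=17, north=-9).

Answer: A is at (east=17, north=-9) relative to F.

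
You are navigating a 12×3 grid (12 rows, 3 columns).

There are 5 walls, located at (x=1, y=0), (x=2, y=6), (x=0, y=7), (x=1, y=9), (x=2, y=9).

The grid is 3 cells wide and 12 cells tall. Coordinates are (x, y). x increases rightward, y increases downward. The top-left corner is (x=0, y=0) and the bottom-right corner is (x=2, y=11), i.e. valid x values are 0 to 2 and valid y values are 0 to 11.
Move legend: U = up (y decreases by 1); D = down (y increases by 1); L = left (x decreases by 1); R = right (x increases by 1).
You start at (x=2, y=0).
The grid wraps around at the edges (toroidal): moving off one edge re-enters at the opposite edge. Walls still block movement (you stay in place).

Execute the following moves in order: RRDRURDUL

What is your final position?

Start: (x=2, y=0)
  R (right): (x=2, y=0) -> (x=0, y=0)
  R (right): blocked, stay at (x=0, y=0)
  D (down): (x=0, y=0) -> (x=0, y=1)
  R (right): (x=0, y=1) -> (x=1, y=1)
  U (up): blocked, stay at (x=1, y=1)
  R (right): (x=1, y=1) -> (x=2, y=1)
  D (down): (x=2, y=1) -> (x=2, y=2)
  U (up): (x=2, y=2) -> (x=2, y=1)
  L (left): (x=2, y=1) -> (x=1, y=1)
Final: (x=1, y=1)

Answer: Final position: (x=1, y=1)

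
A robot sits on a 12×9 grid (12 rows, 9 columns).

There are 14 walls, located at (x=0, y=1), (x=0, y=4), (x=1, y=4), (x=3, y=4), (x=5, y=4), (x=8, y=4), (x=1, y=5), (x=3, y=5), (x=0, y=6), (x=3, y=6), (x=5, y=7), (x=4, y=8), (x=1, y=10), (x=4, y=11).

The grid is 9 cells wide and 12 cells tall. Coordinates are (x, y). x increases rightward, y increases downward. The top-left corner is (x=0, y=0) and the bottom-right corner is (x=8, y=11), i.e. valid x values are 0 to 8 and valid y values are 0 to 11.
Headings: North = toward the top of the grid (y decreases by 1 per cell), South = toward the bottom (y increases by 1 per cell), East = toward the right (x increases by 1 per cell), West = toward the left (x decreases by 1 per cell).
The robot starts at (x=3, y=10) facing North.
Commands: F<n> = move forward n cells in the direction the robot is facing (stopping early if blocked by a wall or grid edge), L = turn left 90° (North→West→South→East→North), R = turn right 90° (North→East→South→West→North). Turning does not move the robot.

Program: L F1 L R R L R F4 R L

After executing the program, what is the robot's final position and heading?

Answer: Final position: (x=2, y=6), facing North

Derivation:
Start: (x=3, y=10), facing North
  L: turn left, now facing West
  F1: move forward 1, now at (x=2, y=10)
  L: turn left, now facing South
  R: turn right, now facing West
  R: turn right, now facing North
  L: turn left, now facing West
  R: turn right, now facing North
  F4: move forward 4, now at (x=2, y=6)
  R: turn right, now facing East
  L: turn left, now facing North
Final: (x=2, y=6), facing North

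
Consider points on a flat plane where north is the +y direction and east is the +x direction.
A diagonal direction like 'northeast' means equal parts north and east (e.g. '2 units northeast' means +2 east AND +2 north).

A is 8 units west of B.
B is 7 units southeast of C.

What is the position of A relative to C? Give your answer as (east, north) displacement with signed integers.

Place C at the origin (east=0, north=0).
  B is 7 units southeast of C: delta (east=+7, north=-7); B at (east=7, north=-7).
  A is 8 units west of B: delta (east=-8, north=+0); A at (east=-1, north=-7).
Therefore A relative to C: (east=-1, north=-7).

Answer: A is at (east=-1, north=-7) relative to C.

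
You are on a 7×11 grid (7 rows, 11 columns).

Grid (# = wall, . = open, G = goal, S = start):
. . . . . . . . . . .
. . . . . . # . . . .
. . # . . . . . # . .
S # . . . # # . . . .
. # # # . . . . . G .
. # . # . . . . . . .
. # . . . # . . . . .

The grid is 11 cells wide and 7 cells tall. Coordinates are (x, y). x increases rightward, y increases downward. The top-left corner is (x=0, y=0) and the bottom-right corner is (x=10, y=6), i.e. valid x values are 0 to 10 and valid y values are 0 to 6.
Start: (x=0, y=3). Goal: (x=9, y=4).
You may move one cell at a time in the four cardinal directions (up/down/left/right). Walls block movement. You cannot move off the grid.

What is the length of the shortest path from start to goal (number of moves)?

BFS from (x=0, y=3) until reaching (x=9, y=4):
  Distance 0: (x=0, y=3)
  Distance 1: (x=0, y=2), (x=0, y=4)
  Distance 2: (x=0, y=1), (x=1, y=2), (x=0, y=5)
  Distance 3: (x=0, y=0), (x=1, y=1), (x=0, y=6)
  Distance 4: (x=1, y=0), (x=2, y=1)
  Distance 5: (x=2, y=0), (x=3, y=1)
  Distance 6: (x=3, y=0), (x=4, y=1), (x=3, y=2)
  Distance 7: (x=4, y=0), (x=5, y=1), (x=4, y=2), (x=3, y=3)
  Distance 8: (x=5, y=0), (x=5, y=2), (x=2, y=3), (x=4, y=3)
  Distance 9: (x=6, y=0), (x=6, y=2), (x=4, y=4)
  Distance 10: (x=7, y=0), (x=7, y=2), (x=5, y=4), (x=4, y=5)
  Distance 11: (x=8, y=0), (x=7, y=1), (x=7, y=3), (x=6, y=4), (x=5, y=5), (x=4, y=6)
  Distance 12: (x=9, y=0), (x=8, y=1), (x=8, y=3), (x=7, y=4), (x=6, y=5), (x=3, y=6)
  Distance 13: (x=10, y=0), (x=9, y=1), (x=9, y=3), (x=8, y=4), (x=7, y=5), (x=2, y=6), (x=6, y=6)
  Distance 14: (x=10, y=1), (x=9, y=2), (x=10, y=3), (x=9, y=4), (x=2, y=5), (x=8, y=5), (x=7, y=6)  <- goal reached here
One shortest path (14 moves): (x=0, y=3) -> (x=0, y=2) -> (x=1, y=2) -> (x=1, y=1) -> (x=2, y=1) -> (x=3, y=1) -> (x=4, y=1) -> (x=5, y=1) -> (x=5, y=2) -> (x=6, y=2) -> (x=7, y=2) -> (x=7, y=3) -> (x=8, y=3) -> (x=9, y=3) -> (x=9, y=4)

Answer: Shortest path length: 14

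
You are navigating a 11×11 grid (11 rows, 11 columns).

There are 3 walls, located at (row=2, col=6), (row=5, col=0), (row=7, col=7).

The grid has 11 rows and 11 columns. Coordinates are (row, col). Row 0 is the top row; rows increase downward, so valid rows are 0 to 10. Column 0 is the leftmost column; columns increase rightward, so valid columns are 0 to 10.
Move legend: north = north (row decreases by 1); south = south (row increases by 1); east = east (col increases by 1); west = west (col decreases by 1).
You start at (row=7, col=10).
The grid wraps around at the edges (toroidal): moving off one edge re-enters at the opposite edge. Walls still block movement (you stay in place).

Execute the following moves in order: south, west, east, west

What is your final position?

Start: (row=7, col=10)
  south (south): (row=7, col=10) -> (row=8, col=10)
  west (west): (row=8, col=10) -> (row=8, col=9)
  east (east): (row=8, col=9) -> (row=8, col=10)
  west (west): (row=8, col=10) -> (row=8, col=9)
Final: (row=8, col=9)

Answer: Final position: (row=8, col=9)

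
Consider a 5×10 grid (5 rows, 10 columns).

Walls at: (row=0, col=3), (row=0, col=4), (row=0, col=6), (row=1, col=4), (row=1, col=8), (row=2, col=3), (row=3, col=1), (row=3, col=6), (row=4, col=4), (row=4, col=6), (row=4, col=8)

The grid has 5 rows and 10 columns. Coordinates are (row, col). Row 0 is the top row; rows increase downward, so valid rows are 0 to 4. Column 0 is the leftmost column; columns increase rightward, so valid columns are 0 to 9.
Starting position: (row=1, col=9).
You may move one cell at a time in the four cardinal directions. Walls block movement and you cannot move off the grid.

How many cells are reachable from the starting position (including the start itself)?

Answer: Reachable cells: 39

Derivation:
BFS flood-fill from (row=1, col=9):
  Distance 0: (row=1, col=9)
  Distance 1: (row=0, col=9), (row=2, col=9)
  Distance 2: (row=0, col=8), (row=2, col=8), (row=3, col=9)
  Distance 3: (row=0, col=7), (row=2, col=7), (row=3, col=8), (row=4, col=9)
  Distance 4: (row=1, col=7), (row=2, col=6), (row=3, col=7)
  Distance 5: (row=1, col=6), (row=2, col=5), (row=4, col=7)
  Distance 6: (row=1, col=5), (row=2, col=4), (row=3, col=5)
  Distance 7: (row=0, col=5), (row=3, col=4), (row=4, col=5)
  Distance 8: (row=3, col=3)
  Distance 9: (row=3, col=2), (row=4, col=3)
  Distance 10: (row=2, col=2), (row=4, col=2)
  Distance 11: (row=1, col=2), (row=2, col=1), (row=4, col=1)
  Distance 12: (row=0, col=2), (row=1, col=1), (row=1, col=3), (row=2, col=0), (row=4, col=0)
  Distance 13: (row=0, col=1), (row=1, col=0), (row=3, col=0)
  Distance 14: (row=0, col=0)
Total reachable: 39 (grid has 39 open cells total)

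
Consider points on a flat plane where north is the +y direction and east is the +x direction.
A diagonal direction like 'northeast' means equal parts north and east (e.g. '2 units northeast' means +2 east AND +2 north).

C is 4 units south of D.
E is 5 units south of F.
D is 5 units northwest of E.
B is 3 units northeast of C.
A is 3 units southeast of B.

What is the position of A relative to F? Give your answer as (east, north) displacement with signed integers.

Answer: A is at (east=1, north=-4) relative to F.

Derivation:
Place F at the origin (east=0, north=0).
  E is 5 units south of F: delta (east=+0, north=-5); E at (east=0, north=-5).
  D is 5 units northwest of E: delta (east=-5, north=+5); D at (east=-5, north=0).
  C is 4 units south of D: delta (east=+0, north=-4); C at (east=-5, north=-4).
  B is 3 units northeast of C: delta (east=+3, north=+3); B at (east=-2, north=-1).
  A is 3 units southeast of B: delta (east=+3, north=-3); A at (east=1, north=-4).
Therefore A relative to F: (east=1, north=-4).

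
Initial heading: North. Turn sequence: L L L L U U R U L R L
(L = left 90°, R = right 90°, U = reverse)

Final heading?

Start: North
  L (left (90° counter-clockwise)) -> West
  L (left (90° counter-clockwise)) -> South
  L (left (90° counter-clockwise)) -> East
  L (left (90° counter-clockwise)) -> North
  U (U-turn (180°)) -> South
  U (U-turn (180°)) -> North
  R (right (90° clockwise)) -> East
  U (U-turn (180°)) -> West
  L (left (90° counter-clockwise)) -> South
  R (right (90° clockwise)) -> West
  L (left (90° counter-clockwise)) -> South
Final: South

Answer: Final heading: South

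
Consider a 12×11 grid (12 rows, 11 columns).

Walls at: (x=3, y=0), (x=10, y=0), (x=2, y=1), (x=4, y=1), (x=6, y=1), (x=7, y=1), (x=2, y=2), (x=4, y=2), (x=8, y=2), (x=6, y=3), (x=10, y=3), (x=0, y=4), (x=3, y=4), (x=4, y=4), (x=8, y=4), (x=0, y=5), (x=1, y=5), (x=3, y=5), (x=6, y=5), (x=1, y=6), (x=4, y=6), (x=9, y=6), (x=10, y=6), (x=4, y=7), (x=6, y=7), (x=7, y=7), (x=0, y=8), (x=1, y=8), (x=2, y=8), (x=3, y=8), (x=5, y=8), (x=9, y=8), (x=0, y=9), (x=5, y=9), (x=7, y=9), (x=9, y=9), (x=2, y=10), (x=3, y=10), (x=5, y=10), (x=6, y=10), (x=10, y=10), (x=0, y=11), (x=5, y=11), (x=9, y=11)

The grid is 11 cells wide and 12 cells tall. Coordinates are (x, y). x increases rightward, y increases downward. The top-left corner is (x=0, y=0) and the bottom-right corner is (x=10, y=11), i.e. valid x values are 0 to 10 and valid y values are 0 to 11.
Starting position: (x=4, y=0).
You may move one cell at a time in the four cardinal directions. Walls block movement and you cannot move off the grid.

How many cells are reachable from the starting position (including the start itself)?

BFS flood-fill from (x=4, y=0):
  Distance 0: (x=4, y=0)
  Distance 1: (x=5, y=0)
  Distance 2: (x=6, y=0), (x=5, y=1)
  Distance 3: (x=7, y=0), (x=5, y=2)
  Distance 4: (x=8, y=0), (x=6, y=2), (x=5, y=3)
  Distance 5: (x=9, y=0), (x=8, y=1), (x=7, y=2), (x=4, y=3), (x=5, y=4)
  Distance 6: (x=9, y=1), (x=3, y=3), (x=7, y=3), (x=6, y=4), (x=5, y=5)
  Distance 7: (x=10, y=1), (x=3, y=2), (x=9, y=2), (x=2, y=3), (x=8, y=3), (x=7, y=4), (x=4, y=5), (x=5, y=6)
  Distance 8: (x=3, y=1), (x=10, y=2), (x=1, y=3), (x=9, y=3), (x=2, y=4), (x=7, y=5), (x=6, y=6), (x=5, y=7)
  Distance 9: (x=1, y=2), (x=0, y=3), (x=1, y=4), (x=9, y=4), (x=2, y=5), (x=8, y=5), (x=7, y=6)
  Distance 10: (x=1, y=1), (x=0, y=2), (x=10, y=4), (x=9, y=5), (x=2, y=6), (x=8, y=6)
  Distance 11: (x=1, y=0), (x=0, y=1), (x=10, y=5), (x=3, y=6), (x=2, y=7), (x=8, y=7)
  Distance 12: (x=0, y=0), (x=2, y=0), (x=1, y=7), (x=3, y=7), (x=9, y=7), (x=8, y=8)
  Distance 13: (x=0, y=7), (x=10, y=7), (x=7, y=8), (x=8, y=9)
  Distance 14: (x=0, y=6), (x=6, y=8), (x=10, y=8), (x=8, y=10)
  Distance 15: (x=6, y=9), (x=10, y=9), (x=7, y=10), (x=9, y=10), (x=8, y=11)
  Distance 16: (x=7, y=11)
  Distance 17: (x=6, y=11)
Total reachable: 75 (grid has 88 open cells total)

Answer: Reachable cells: 75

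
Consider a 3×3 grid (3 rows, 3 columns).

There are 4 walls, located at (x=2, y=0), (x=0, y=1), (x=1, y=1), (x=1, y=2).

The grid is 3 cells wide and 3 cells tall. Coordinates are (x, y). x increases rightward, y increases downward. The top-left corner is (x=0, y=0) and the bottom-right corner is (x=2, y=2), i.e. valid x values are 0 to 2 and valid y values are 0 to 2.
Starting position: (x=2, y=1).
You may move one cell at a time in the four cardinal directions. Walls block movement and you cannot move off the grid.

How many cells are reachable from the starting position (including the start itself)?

BFS flood-fill from (x=2, y=1):
  Distance 0: (x=2, y=1)
  Distance 1: (x=2, y=2)
Total reachable: 2 (grid has 5 open cells total)

Answer: Reachable cells: 2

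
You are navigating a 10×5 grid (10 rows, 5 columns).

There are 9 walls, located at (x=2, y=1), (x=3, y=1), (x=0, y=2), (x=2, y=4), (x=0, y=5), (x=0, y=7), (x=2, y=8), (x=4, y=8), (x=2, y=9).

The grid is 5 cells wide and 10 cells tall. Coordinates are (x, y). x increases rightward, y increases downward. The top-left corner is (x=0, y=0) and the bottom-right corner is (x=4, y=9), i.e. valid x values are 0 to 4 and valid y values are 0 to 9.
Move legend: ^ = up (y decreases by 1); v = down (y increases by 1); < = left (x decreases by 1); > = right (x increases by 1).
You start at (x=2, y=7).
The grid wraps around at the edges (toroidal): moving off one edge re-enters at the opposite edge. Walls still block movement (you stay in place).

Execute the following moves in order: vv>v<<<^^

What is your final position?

Start: (x=2, y=7)
  v (down): blocked, stay at (x=2, y=7)
  v (down): blocked, stay at (x=2, y=7)
  > (right): (x=2, y=7) -> (x=3, y=7)
  v (down): (x=3, y=7) -> (x=3, y=8)
  [×3]< (left): blocked, stay at (x=3, y=8)
  ^ (up): (x=3, y=8) -> (x=3, y=7)
  ^ (up): (x=3, y=7) -> (x=3, y=6)
Final: (x=3, y=6)

Answer: Final position: (x=3, y=6)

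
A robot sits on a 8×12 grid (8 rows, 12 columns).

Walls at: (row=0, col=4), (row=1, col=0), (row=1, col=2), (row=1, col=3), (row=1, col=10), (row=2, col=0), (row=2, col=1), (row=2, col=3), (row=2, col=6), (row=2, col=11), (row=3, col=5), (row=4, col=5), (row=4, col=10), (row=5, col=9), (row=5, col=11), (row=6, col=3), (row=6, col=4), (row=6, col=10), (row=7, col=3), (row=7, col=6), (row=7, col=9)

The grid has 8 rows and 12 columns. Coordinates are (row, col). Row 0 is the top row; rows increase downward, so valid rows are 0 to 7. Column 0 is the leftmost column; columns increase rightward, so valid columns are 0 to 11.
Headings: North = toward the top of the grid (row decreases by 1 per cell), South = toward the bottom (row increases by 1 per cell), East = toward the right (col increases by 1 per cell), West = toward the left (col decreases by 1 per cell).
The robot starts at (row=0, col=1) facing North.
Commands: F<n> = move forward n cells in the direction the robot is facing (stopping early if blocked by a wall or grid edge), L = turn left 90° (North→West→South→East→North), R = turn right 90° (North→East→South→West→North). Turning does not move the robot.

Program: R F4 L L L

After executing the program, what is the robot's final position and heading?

Start: (row=0, col=1), facing North
  R: turn right, now facing East
  F4: move forward 2/4 (blocked), now at (row=0, col=3)
  L: turn left, now facing North
  L: turn left, now facing West
  L: turn left, now facing South
Final: (row=0, col=3), facing South

Answer: Final position: (row=0, col=3), facing South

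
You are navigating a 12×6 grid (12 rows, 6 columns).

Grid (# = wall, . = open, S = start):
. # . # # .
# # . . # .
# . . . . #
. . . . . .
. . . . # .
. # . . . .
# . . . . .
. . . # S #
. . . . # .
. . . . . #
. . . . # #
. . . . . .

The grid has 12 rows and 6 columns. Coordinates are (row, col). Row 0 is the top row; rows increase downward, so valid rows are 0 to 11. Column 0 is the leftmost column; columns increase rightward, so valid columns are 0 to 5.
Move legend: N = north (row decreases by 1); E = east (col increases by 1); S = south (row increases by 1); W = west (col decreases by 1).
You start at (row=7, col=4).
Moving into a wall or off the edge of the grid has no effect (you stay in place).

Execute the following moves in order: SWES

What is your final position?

Start: (row=7, col=4)
  S (south): blocked, stay at (row=7, col=4)
  W (west): blocked, stay at (row=7, col=4)
  E (east): blocked, stay at (row=7, col=4)
  S (south): blocked, stay at (row=7, col=4)
Final: (row=7, col=4)

Answer: Final position: (row=7, col=4)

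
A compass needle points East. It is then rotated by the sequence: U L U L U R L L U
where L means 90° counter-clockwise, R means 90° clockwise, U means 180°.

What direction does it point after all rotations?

Start: East
  U (U-turn (180°)) -> West
  L (left (90° counter-clockwise)) -> South
  U (U-turn (180°)) -> North
  L (left (90° counter-clockwise)) -> West
  U (U-turn (180°)) -> East
  R (right (90° clockwise)) -> South
  L (left (90° counter-clockwise)) -> East
  L (left (90° counter-clockwise)) -> North
  U (U-turn (180°)) -> South
Final: South

Answer: Final heading: South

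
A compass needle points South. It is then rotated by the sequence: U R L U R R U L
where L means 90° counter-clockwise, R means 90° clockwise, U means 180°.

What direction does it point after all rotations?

Start: South
  U (U-turn (180°)) -> North
  R (right (90° clockwise)) -> East
  L (left (90° counter-clockwise)) -> North
  U (U-turn (180°)) -> South
  R (right (90° clockwise)) -> West
  R (right (90° clockwise)) -> North
  U (U-turn (180°)) -> South
  L (left (90° counter-clockwise)) -> East
Final: East

Answer: Final heading: East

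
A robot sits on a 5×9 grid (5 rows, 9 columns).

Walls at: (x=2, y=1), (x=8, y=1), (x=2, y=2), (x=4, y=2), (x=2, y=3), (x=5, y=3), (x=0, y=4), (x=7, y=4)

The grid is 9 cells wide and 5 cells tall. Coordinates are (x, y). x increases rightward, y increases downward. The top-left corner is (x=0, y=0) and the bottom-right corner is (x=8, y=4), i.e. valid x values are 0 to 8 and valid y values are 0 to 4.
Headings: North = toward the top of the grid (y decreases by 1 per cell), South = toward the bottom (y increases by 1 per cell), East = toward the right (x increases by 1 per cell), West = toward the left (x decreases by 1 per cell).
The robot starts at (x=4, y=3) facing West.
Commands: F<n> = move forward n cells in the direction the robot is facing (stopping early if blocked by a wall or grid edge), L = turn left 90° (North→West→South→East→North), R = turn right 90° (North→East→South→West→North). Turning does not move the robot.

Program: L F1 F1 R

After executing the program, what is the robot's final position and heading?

Answer: Final position: (x=4, y=4), facing West

Derivation:
Start: (x=4, y=3), facing West
  L: turn left, now facing South
  F1: move forward 1, now at (x=4, y=4)
  F1: move forward 0/1 (blocked), now at (x=4, y=4)
  R: turn right, now facing West
Final: (x=4, y=4), facing West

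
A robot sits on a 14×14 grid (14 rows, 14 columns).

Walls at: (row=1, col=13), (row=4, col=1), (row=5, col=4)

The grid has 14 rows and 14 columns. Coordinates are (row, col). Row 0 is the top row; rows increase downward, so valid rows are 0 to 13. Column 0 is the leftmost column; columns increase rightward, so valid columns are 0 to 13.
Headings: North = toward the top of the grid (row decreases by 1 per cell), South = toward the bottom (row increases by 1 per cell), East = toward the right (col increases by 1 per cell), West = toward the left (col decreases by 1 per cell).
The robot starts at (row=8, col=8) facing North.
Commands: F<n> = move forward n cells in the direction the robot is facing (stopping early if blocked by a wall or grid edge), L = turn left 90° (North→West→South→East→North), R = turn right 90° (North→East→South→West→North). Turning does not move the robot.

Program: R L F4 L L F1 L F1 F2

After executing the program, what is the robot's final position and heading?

Start: (row=8, col=8), facing North
  R: turn right, now facing East
  L: turn left, now facing North
  F4: move forward 4, now at (row=4, col=8)
  L: turn left, now facing West
  L: turn left, now facing South
  F1: move forward 1, now at (row=5, col=8)
  L: turn left, now facing East
  F1: move forward 1, now at (row=5, col=9)
  F2: move forward 2, now at (row=5, col=11)
Final: (row=5, col=11), facing East

Answer: Final position: (row=5, col=11), facing East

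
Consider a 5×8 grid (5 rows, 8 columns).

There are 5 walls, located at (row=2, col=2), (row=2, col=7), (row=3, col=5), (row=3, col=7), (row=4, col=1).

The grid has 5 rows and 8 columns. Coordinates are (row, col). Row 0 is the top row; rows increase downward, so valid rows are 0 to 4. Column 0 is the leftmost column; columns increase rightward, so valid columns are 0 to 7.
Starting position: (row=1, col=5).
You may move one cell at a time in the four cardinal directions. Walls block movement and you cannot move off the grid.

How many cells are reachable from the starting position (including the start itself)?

Answer: Reachable cells: 35

Derivation:
BFS flood-fill from (row=1, col=5):
  Distance 0: (row=1, col=5)
  Distance 1: (row=0, col=5), (row=1, col=4), (row=1, col=6), (row=2, col=5)
  Distance 2: (row=0, col=4), (row=0, col=6), (row=1, col=3), (row=1, col=7), (row=2, col=4), (row=2, col=6)
  Distance 3: (row=0, col=3), (row=0, col=7), (row=1, col=2), (row=2, col=3), (row=3, col=4), (row=3, col=6)
  Distance 4: (row=0, col=2), (row=1, col=1), (row=3, col=3), (row=4, col=4), (row=4, col=6)
  Distance 5: (row=0, col=1), (row=1, col=0), (row=2, col=1), (row=3, col=2), (row=4, col=3), (row=4, col=5), (row=4, col=7)
  Distance 6: (row=0, col=0), (row=2, col=0), (row=3, col=1), (row=4, col=2)
  Distance 7: (row=3, col=0)
  Distance 8: (row=4, col=0)
Total reachable: 35 (grid has 35 open cells total)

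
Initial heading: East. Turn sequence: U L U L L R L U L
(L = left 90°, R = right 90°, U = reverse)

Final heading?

Answer: Final heading: West

Derivation:
Start: East
  U (U-turn (180°)) -> West
  L (left (90° counter-clockwise)) -> South
  U (U-turn (180°)) -> North
  L (left (90° counter-clockwise)) -> West
  L (left (90° counter-clockwise)) -> South
  R (right (90° clockwise)) -> West
  L (left (90° counter-clockwise)) -> South
  U (U-turn (180°)) -> North
  L (left (90° counter-clockwise)) -> West
Final: West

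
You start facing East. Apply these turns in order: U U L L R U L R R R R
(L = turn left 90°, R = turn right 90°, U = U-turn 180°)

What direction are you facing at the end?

Answer: Final heading: East

Derivation:
Start: East
  U (U-turn (180°)) -> West
  U (U-turn (180°)) -> East
  L (left (90° counter-clockwise)) -> North
  L (left (90° counter-clockwise)) -> West
  R (right (90° clockwise)) -> North
  U (U-turn (180°)) -> South
  L (left (90° counter-clockwise)) -> East
  R (right (90° clockwise)) -> South
  R (right (90° clockwise)) -> West
  R (right (90° clockwise)) -> North
  R (right (90° clockwise)) -> East
Final: East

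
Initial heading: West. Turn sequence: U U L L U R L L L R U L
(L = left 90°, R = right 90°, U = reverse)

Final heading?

Start: West
  U (U-turn (180°)) -> East
  U (U-turn (180°)) -> West
  L (left (90° counter-clockwise)) -> South
  L (left (90° counter-clockwise)) -> East
  U (U-turn (180°)) -> West
  R (right (90° clockwise)) -> North
  L (left (90° counter-clockwise)) -> West
  L (left (90° counter-clockwise)) -> South
  L (left (90° counter-clockwise)) -> East
  R (right (90° clockwise)) -> South
  U (U-turn (180°)) -> North
  L (left (90° counter-clockwise)) -> West
Final: West

Answer: Final heading: West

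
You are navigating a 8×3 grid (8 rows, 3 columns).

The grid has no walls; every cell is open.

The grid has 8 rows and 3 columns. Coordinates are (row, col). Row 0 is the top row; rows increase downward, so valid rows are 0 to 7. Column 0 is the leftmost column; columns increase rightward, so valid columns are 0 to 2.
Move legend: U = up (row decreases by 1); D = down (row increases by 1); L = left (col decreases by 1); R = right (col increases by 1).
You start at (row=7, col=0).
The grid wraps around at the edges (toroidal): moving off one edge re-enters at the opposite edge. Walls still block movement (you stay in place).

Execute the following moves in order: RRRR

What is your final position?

Start: (row=7, col=0)
  R (right): (row=7, col=0) -> (row=7, col=1)
  R (right): (row=7, col=1) -> (row=7, col=2)
  R (right): (row=7, col=2) -> (row=7, col=0)
  R (right): (row=7, col=0) -> (row=7, col=1)
Final: (row=7, col=1)

Answer: Final position: (row=7, col=1)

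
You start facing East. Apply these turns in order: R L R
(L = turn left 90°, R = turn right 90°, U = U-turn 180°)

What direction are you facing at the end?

Start: East
  R (right (90° clockwise)) -> South
  L (left (90° counter-clockwise)) -> East
  R (right (90° clockwise)) -> South
Final: South

Answer: Final heading: South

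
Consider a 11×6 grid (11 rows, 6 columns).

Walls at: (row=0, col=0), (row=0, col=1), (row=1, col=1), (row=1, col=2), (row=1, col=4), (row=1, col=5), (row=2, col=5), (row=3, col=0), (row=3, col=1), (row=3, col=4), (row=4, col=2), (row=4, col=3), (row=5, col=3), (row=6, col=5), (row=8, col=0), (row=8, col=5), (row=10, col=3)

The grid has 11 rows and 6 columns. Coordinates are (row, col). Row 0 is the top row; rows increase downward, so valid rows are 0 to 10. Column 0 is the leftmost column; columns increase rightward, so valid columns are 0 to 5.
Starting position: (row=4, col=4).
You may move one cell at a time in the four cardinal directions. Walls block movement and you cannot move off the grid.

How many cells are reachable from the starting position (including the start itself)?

BFS flood-fill from (row=4, col=4):
  Distance 0: (row=4, col=4)
  Distance 1: (row=4, col=5), (row=5, col=4)
  Distance 2: (row=3, col=5), (row=5, col=5), (row=6, col=4)
  Distance 3: (row=6, col=3), (row=7, col=4)
  Distance 4: (row=6, col=2), (row=7, col=3), (row=7, col=5), (row=8, col=4)
  Distance 5: (row=5, col=2), (row=6, col=1), (row=7, col=2), (row=8, col=3), (row=9, col=4)
  Distance 6: (row=5, col=1), (row=6, col=0), (row=7, col=1), (row=8, col=2), (row=9, col=3), (row=9, col=5), (row=10, col=4)
  Distance 7: (row=4, col=1), (row=5, col=0), (row=7, col=0), (row=8, col=1), (row=9, col=2), (row=10, col=5)
  Distance 8: (row=4, col=0), (row=9, col=1), (row=10, col=2)
  Distance 9: (row=9, col=0), (row=10, col=1)
  Distance 10: (row=10, col=0)
Total reachable: 36 (grid has 49 open cells total)

Answer: Reachable cells: 36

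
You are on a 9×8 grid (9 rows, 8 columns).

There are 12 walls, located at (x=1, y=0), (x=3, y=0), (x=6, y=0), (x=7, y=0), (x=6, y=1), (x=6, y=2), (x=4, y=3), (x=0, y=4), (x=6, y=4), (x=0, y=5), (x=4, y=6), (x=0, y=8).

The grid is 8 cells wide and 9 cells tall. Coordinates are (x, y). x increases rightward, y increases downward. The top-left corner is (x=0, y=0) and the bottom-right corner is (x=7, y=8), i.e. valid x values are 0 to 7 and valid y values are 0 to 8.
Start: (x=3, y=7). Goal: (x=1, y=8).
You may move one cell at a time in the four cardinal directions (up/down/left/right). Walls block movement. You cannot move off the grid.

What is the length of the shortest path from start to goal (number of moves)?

BFS from (x=3, y=7) until reaching (x=1, y=8):
  Distance 0: (x=3, y=7)
  Distance 1: (x=3, y=6), (x=2, y=7), (x=4, y=7), (x=3, y=8)
  Distance 2: (x=3, y=5), (x=2, y=6), (x=1, y=7), (x=5, y=7), (x=2, y=8), (x=4, y=8)
  Distance 3: (x=3, y=4), (x=2, y=5), (x=4, y=5), (x=1, y=6), (x=5, y=6), (x=0, y=7), (x=6, y=7), (x=1, y=8), (x=5, y=8)  <- goal reached here
One shortest path (3 moves): (x=3, y=7) -> (x=2, y=7) -> (x=1, y=7) -> (x=1, y=8)

Answer: Shortest path length: 3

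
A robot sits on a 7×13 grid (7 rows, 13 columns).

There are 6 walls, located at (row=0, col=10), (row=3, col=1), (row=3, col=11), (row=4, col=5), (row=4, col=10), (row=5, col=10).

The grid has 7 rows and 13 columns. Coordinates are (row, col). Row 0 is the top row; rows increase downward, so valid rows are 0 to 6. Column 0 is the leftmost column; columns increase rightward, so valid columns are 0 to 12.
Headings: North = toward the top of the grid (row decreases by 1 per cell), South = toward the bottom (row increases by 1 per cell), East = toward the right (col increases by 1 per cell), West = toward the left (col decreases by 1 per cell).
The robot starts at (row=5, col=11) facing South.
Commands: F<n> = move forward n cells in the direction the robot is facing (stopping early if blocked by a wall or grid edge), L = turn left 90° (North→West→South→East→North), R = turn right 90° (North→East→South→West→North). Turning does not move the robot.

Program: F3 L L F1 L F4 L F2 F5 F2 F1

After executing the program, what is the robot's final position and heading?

Answer: Final position: (row=6, col=11), facing South

Derivation:
Start: (row=5, col=11), facing South
  F3: move forward 1/3 (blocked), now at (row=6, col=11)
  L: turn left, now facing East
  L: turn left, now facing North
  F1: move forward 1, now at (row=5, col=11)
  L: turn left, now facing West
  F4: move forward 0/4 (blocked), now at (row=5, col=11)
  L: turn left, now facing South
  F2: move forward 1/2 (blocked), now at (row=6, col=11)
  F5: move forward 0/5 (blocked), now at (row=6, col=11)
  F2: move forward 0/2 (blocked), now at (row=6, col=11)
  F1: move forward 0/1 (blocked), now at (row=6, col=11)
Final: (row=6, col=11), facing South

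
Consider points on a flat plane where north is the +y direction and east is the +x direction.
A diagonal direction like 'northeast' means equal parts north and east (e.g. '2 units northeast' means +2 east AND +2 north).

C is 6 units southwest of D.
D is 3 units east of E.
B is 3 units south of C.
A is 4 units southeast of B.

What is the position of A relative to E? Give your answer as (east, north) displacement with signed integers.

Place E at the origin (east=0, north=0).
  D is 3 units east of E: delta (east=+3, north=+0); D at (east=3, north=0).
  C is 6 units southwest of D: delta (east=-6, north=-6); C at (east=-3, north=-6).
  B is 3 units south of C: delta (east=+0, north=-3); B at (east=-3, north=-9).
  A is 4 units southeast of B: delta (east=+4, north=-4); A at (east=1, north=-13).
Therefore A relative to E: (east=1, north=-13).

Answer: A is at (east=1, north=-13) relative to E.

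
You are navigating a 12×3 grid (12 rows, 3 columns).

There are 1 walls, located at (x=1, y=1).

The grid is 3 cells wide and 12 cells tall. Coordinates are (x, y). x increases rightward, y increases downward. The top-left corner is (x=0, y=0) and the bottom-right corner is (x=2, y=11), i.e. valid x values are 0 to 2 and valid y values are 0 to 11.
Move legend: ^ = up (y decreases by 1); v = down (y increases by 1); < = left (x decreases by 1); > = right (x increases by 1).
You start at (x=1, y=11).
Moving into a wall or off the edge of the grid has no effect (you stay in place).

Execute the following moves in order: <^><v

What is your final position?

Answer: Final position: (x=0, y=11)

Derivation:
Start: (x=1, y=11)
  < (left): (x=1, y=11) -> (x=0, y=11)
  ^ (up): (x=0, y=11) -> (x=0, y=10)
  > (right): (x=0, y=10) -> (x=1, y=10)
  < (left): (x=1, y=10) -> (x=0, y=10)
  v (down): (x=0, y=10) -> (x=0, y=11)
Final: (x=0, y=11)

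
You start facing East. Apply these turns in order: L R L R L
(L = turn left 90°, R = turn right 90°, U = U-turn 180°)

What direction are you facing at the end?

Answer: Final heading: North

Derivation:
Start: East
  L (left (90° counter-clockwise)) -> North
  R (right (90° clockwise)) -> East
  L (left (90° counter-clockwise)) -> North
  R (right (90° clockwise)) -> East
  L (left (90° counter-clockwise)) -> North
Final: North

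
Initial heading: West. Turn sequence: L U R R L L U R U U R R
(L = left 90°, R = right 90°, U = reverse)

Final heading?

Start: West
  L (left (90° counter-clockwise)) -> South
  U (U-turn (180°)) -> North
  R (right (90° clockwise)) -> East
  R (right (90° clockwise)) -> South
  L (left (90° counter-clockwise)) -> East
  L (left (90° counter-clockwise)) -> North
  U (U-turn (180°)) -> South
  R (right (90° clockwise)) -> West
  U (U-turn (180°)) -> East
  U (U-turn (180°)) -> West
  R (right (90° clockwise)) -> North
  R (right (90° clockwise)) -> East
Final: East

Answer: Final heading: East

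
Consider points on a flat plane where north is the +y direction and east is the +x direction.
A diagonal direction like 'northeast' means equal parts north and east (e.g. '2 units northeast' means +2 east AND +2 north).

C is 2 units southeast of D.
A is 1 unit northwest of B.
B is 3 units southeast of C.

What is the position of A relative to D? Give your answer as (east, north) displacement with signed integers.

Answer: A is at (east=4, north=-4) relative to D.

Derivation:
Place D at the origin (east=0, north=0).
  C is 2 units southeast of D: delta (east=+2, north=-2); C at (east=2, north=-2).
  B is 3 units southeast of C: delta (east=+3, north=-3); B at (east=5, north=-5).
  A is 1 unit northwest of B: delta (east=-1, north=+1); A at (east=4, north=-4).
Therefore A relative to D: (east=4, north=-4).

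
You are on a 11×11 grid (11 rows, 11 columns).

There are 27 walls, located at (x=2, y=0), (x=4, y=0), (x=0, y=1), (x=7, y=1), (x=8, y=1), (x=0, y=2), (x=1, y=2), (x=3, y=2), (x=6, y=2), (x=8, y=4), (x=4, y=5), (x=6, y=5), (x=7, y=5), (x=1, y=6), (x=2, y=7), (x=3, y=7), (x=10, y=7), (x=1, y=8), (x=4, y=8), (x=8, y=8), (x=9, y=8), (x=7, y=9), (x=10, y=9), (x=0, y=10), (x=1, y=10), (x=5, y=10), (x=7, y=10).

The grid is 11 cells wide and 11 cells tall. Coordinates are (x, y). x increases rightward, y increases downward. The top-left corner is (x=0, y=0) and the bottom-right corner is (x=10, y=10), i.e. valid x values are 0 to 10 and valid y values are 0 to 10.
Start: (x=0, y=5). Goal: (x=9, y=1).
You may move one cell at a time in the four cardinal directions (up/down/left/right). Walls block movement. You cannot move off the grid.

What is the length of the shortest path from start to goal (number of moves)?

BFS from (x=0, y=5) until reaching (x=9, y=1):
  Distance 0: (x=0, y=5)
  Distance 1: (x=0, y=4), (x=1, y=5), (x=0, y=6)
  Distance 2: (x=0, y=3), (x=1, y=4), (x=2, y=5), (x=0, y=7)
  Distance 3: (x=1, y=3), (x=2, y=4), (x=3, y=5), (x=2, y=6), (x=1, y=7), (x=0, y=8)
  Distance 4: (x=2, y=3), (x=3, y=4), (x=3, y=6), (x=0, y=9)
  Distance 5: (x=2, y=2), (x=3, y=3), (x=4, y=4), (x=4, y=6), (x=1, y=9)
  Distance 6: (x=2, y=1), (x=4, y=3), (x=5, y=4), (x=5, y=6), (x=4, y=7), (x=2, y=9)
  Distance 7: (x=1, y=1), (x=3, y=1), (x=4, y=2), (x=5, y=3), (x=6, y=4), (x=5, y=5), (x=6, y=6), (x=5, y=7), (x=2, y=8), (x=3, y=9), (x=2, y=10)
  Distance 8: (x=1, y=0), (x=3, y=0), (x=4, y=1), (x=5, y=2), (x=6, y=3), (x=7, y=4), (x=7, y=6), (x=6, y=7), (x=3, y=8), (x=5, y=8), (x=4, y=9), (x=3, y=10)
  Distance 9: (x=0, y=0), (x=5, y=1), (x=7, y=3), (x=8, y=6), (x=7, y=7), (x=6, y=8), (x=5, y=9), (x=4, y=10)
  Distance 10: (x=5, y=0), (x=6, y=1), (x=7, y=2), (x=8, y=3), (x=8, y=5), (x=9, y=6), (x=8, y=7), (x=7, y=8), (x=6, y=9)
  Distance 11: (x=6, y=0), (x=8, y=2), (x=9, y=3), (x=9, y=5), (x=10, y=6), (x=9, y=7), (x=6, y=10)
  Distance 12: (x=7, y=0), (x=9, y=2), (x=10, y=3), (x=9, y=4), (x=10, y=5)
  Distance 13: (x=8, y=0), (x=9, y=1), (x=10, y=2), (x=10, y=4)  <- goal reached here
One shortest path (13 moves): (x=0, y=5) -> (x=1, y=5) -> (x=2, y=5) -> (x=3, y=5) -> (x=3, y=4) -> (x=4, y=4) -> (x=5, y=4) -> (x=6, y=4) -> (x=7, y=4) -> (x=7, y=3) -> (x=8, y=3) -> (x=9, y=3) -> (x=9, y=2) -> (x=9, y=1)

Answer: Shortest path length: 13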